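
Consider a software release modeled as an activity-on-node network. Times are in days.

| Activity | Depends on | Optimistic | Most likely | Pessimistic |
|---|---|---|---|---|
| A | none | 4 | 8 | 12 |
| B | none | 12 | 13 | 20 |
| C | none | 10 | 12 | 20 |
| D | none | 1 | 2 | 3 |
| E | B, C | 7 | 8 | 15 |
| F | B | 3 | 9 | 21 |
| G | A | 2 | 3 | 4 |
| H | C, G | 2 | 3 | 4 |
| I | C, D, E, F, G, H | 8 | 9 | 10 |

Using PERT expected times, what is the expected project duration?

33 days

te_A = (4 + 4·8 + 12)/6 = 48/6 = 8
te_B = (12 + 4·13 + 20)/6 = 84/6 = 14
te_C = (10 + 4·12 + 20)/6 = 78/6 = 13
te_D = (1 + 4·2 + 3)/6 = 12/6 = 2
te_E = (7 + 4·8 + 15)/6 = 54/6 = 9
te_F = (3 + 4·9 + 21)/6 = 60/6 = 10
te_G = (2 + 4·3 + 4)/6 = 18/6 = 3
te_H = (2 + 4·3 + 4)/6 = 18/6 = 3
te_I = (8 + 4·9 + 10)/6 = 54/6 = 9

Forward pass:
ES_A = 0; EF_A = 8
ES_B = 0; EF_B = 14
ES_C = 0; EF_C = 13
ES_D = 0; EF_D = 2
ES_E = max(EF_B=14, EF_C=13) = 14; EF_E = 14+9 = 23
ES_F = 14; EF_F = 14+10 = 24
ES_G = 8; EF_G = 8+3 = 11
ES_H = max(EF_C=13, EF_G=11) = 13; EF_H = 13+3 = 16
ES_I = max(EF_C=13, EF_D=2, EF_E=23, EF_F=24, EF_G=11, EF_H=16) = 24; EF_I = 24+9 = 33
Expected project duration μ = 33 days. Critical path: B → F → I.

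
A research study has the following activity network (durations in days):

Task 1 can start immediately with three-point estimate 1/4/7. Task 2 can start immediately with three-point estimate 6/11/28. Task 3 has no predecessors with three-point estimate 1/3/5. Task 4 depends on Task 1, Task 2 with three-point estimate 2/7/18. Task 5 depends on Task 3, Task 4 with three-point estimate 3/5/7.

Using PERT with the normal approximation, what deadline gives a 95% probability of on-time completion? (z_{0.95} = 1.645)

te_Task 1 = (1 + 4·4 + 7)/6 = 24/6 = 4; σ²_Task 1 = ((7−1)/6)² = 1.000
te_Task 2 = (6 + 4·11 + 28)/6 = 78/6 = 13; σ²_Task 2 = ((28−6)/6)² = 13.444
te_Task 3 = (1 + 4·3 + 5)/6 = 18/6 = 3; σ²_Task 3 = ((5−1)/6)² = 0.444
te_Task 4 = (2 + 4·7 + 18)/6 = 48/6 = 8; σ²_Task 4 = ((18−2)/6)² = 7.111
te_Task 5 = (3 + 4·5 + 7)/6 = 30/6 = 5; σ²_Task 5 = ((7−3)/6)² = 0.444

Forward pass:
ES_Task 1 = 0; EF_Task 1 = 4
ES_Task 2 = 0; EF_Task 2 = 13
ES_Task 3 = 0; EF_Task 3 = 3
ES_Task 4 = max(EF_Task 1=4, EF_Task 2=13) = 13; EF_Task 4 = 13+8 = 21
ES_Task 5 = max(EF_Task 3=3, EF_Task 4=21) = 21; EF_Task 5 = 21+5 = 26
Expected project duration μ = 26 days. Critical path: Task 2 → Task 4 → Task 5.

Variance along critical path = 13.444 + 7.111 + 0.444 = 21.000; σ = 4.583 days.
D = μ + z·σ = 26 + 1.645·4.583 = 33.5 days

33.5 days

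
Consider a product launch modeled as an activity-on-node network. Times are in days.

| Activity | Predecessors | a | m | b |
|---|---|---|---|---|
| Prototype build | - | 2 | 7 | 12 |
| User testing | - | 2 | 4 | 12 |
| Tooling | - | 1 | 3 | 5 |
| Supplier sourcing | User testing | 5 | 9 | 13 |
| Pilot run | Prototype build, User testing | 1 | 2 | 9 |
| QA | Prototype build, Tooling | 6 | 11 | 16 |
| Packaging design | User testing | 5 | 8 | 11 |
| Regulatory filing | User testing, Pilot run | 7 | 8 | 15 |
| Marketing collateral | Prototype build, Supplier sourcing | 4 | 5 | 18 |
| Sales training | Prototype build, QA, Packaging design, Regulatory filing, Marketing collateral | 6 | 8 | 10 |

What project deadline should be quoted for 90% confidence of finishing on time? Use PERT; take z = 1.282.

te_Prototype build = (2 + 4·7 + 12)/6 = 42/6 = 7; σ²_Prototype build = ((12−2)/6)² = 2.778
te_User testing = (2 + 4·4 + 12)/6 = 30/6 = 5; σ²_User testing = ((12−2)/6)² = 2.778
te_Tooling = (1 + 4·3 + 5)/6 = 18/6 = 3; σ²_Tooling = ((5−1)/6)² = 0.444
te_Supplier sourcing = (5 + 4·9 + 13)/6 = 54/6 = 9; σ²_Supplier sourcing = ((13−5)/6)² = 1.778
te_Pilot run = (1 + 4·2 + 9)/6 = 18/6 = 3; σ²_Pilot run = ((9−1)/6)² = 1.778
te_QA = (6 + 4·11 + 16)/6 = 66/6 = 11; σ²_QA = ((16−6)/6)² = 2.778
te_Packaging design = (5 + 4·8 + 11)/6 = 48/6 = 8; σ²_Packaging design = ((11−5)/6)² = 1.000
te_Regulatory filing = (7 + 4·8 + 15)/6 = 54/6 = 9; σ²_Regulatory filing = ((15−7)/6)² = 1.778
te_Marketing collateral = (4 + 4·5 + 18)/6 = 42/6 = 7; σ²_Marketing collateral = ((18−4)/6)² = 5.444
te_Sales training = (6 + 4·8 + 10)/6 = 48/6 = 8; σ²_Sales training = ((10−6)/6)² = 0.444

Forward pass:
ES_Prototype build = 0; EF_Prototype build = 7
ES_User testing = 0; EF_User testing = 5
ES_Tooling = 0; EF_Tooling = 3
ES_Supplier sourcing = 5; EF_Supplier sourcing = 5+9 = 14
ES_Pilot run = max(EF_Prototype build=7, EF_User testing=5) = 7; EF_Pilot run = 7+3 = 10
ES_QA = max(EF_Prototype build=7, EF_Tooling=3) = 7; EF_QA = 7+11 = 18
ES_Packaging design = 5; EF_Packaging design = 5+8 = 13
ES_Regulatory filing = max(EF_User testing=5, EF_Pilot run=10) = 10; EF_Regulatory filing = 10+9 = 19
ES_Marketing collateral = max(EF_Prototype build=7, EF_Supplier sourcing=14) = 14; EF_Marketing collateral = 14+7 = 21
ES_Sales training = max(EF_Prototype build=7, EF_QA=18, EF_Packaging design=13, EF_Regulatory filing=19, EF_Marketing collateral=21) = 21; EF_Sales training = 21+8 = 29
Expected project duration μ = 29 days. Critical path: User testing → Supplier sourcing → Marketing collateral → Sales training.

Variance along critical path = 2.778 + 1.778 + 5.444 + 0.444 = 10.444; σ = 3.232 days.
D = μ + z·σ = 29 + 1.282·3.232 = 33.1 days

33.1 days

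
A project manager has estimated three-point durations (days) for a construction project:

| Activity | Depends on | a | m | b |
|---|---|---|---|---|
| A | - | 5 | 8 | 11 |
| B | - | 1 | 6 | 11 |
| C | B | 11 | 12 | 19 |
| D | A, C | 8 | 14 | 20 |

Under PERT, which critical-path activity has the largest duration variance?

D

te_A = (5 + 4·8 + 11)/6 = 48/6 = 8; σ²_A = ((11−5)/6)² = 1.000
te_B = (1 + 4·6 + 11)/6 = 36/6 = 6; σ²_B = ((11−1)/6)² = 2.778
te_C = (11 + 4·12 + 19)/6 = 78/6 = 13; σ²_C = ((19−11)/6)² = 1.778
te_D = (8 + 4·14 + 20)/6 = 84/6 = 14; σ²_D = ((20−8)/6)² = 4.000

Forward pass:
ES_A = 0; EF_A = 8
ES_B = 0; EF_B = 6
ES_C = 6; EF_C = 6+13 = 19
ES_D = max(EF_A=8, EF_C=19) = 19; EF_D = 19+14 = 33
Expected project duration μ = 33 days. Critical path: B → C → D.

Variances on critical path: σ²_B=2.778, σ²_C=1.778, σ²_D=4.000.
Largest is σ²_D = 4.000.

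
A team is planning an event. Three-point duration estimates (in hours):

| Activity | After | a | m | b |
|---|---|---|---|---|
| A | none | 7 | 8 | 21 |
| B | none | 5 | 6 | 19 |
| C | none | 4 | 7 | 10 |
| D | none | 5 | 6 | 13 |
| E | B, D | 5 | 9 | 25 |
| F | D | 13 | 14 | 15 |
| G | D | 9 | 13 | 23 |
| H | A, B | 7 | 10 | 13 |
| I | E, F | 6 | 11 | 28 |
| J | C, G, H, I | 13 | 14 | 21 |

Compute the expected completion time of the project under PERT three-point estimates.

te_A = (7 + 4·8 + 21)/6 = 60/6 = 10
te_B = (5 + 4·6 + 19)/6 = 48/6 = 8
te_C = (4 + 4·7 + 10)/6 = 42/6 = 7
te_D = (5 + 4·6 + 13)/6 = 42/6 = 7
te_E = (5 + 4·9 + 25)/6 = 66/6 = 11
te_F = (13 + 4·14 + 15)/6 = 84/6 = 14
te_G = (9 + 4·13 + 23)/6 = 84/6 = 14
te_H = (7 + 4·10 + 13)/6 = 60/6 = 10
te_I = (6 + 4·11 + 28)/6 = 78/6 = 13
te_J = (13 + 4·14 + 21)/6 = 90/6 = 15

Forward pass:
ES_A = 0; EF_A = 10
ES_B = 0; EF_B = 8
ES_C = 0; EF_C = 7
ES_D = 0; EF_D = 7
ES_E = max(EF_B=8, EF_D=7) = 8; EF_E = 8+11 = 19
ES_F = 7; EF_F = 7+14 = 21
ES_G = 7; EF_G = 7+14 = 21
ES_H = max(EF_A=10, EF_B=8) = 10; EF_H = 10+10 = 20
ES_I = max(EF_E=19, EF_F=21) = 21; EF_I = 21+13 = 34
ES_J = max(EF_C=7, EF_G=21, EF_H=20, EF_I=34) = 34; EF_J = 34+15 = 49
Expected project duration μ = 49 hours. Critical path: D → F → I → J.

49 hours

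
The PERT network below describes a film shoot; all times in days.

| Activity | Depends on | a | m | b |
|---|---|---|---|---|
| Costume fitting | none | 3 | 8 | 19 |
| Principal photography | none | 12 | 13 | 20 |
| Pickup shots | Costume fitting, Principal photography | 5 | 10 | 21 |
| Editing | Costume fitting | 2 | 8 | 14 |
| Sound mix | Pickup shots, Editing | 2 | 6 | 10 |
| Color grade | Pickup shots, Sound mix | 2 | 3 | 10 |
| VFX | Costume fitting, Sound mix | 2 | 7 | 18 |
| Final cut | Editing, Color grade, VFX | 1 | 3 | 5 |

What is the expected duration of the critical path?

42 days

te_Costume fitting = (3 + 4·8 + 19)/6 = 54/6 = 9
te_Principal photography = (12 + 4·13 + 20)/6 = 84/6 = 14
te_Pickup shots = (5 + 4·10 + 21)/6 = 66/6 = 11
te_Editing = (2 + 4·8 + 14)/6 = 48/6 = 8
te_Sound mix = (2 + 4·6 + 10)/6 = 36/6 = 6
te_Color grade = (2 + 4·3 + 10)/6 = 24/6 = 4
te_VFX = (2 + 4·7 + 18)/6 = 48/6 = 8
te_Final cut = (1 + 4·3 + 5)/6 = 18/6 = 3

Forward pass:
ES_Costume fitting = 0; EF_Costume fitting = 9
ES_Principal photography = 0; EF_Principal photography = 14
ES_Pickup shots = max(EF_Costume fitting=9, EF_Principal photography=14) = 14; EF_Pickup shots = 14+11 = 25
ES_Editing = 9; EF_Editing = 9+8 = 17
ES_Sound mix = max(EF_Pickup shots=25, EF_Editing=17) = 25; EF_Sound mix = 25+6 = 31
ES_Color grade = max(EF_Pickup shots=25, EF_Sound mix=31) = 31; EF_Color grade = 31+4 = 35
ES_VFX = max(EF_Costume fitting=9, EF_Sound mix=31) = 31; EF_VFX = 31+8 = 39
ES_Final cut = max(EF_Editing=17, EF_Color grade=35, EF_VFX=39) = 39; EF_Final cut = 39+3 = 42
Expected project duration μ = 42 days. Critical path: Principal photography → Pickup shots → Sound mix → VFX → Final cut.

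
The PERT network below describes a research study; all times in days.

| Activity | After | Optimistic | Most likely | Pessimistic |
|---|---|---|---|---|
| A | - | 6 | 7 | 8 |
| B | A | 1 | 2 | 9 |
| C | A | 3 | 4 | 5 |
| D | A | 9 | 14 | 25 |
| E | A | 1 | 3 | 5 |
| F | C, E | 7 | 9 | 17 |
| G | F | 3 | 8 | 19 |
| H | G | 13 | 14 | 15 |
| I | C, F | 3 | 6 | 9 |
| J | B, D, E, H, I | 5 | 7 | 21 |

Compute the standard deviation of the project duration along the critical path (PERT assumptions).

4.16 days

te_A = (6 + 4·7 + 8)/6 = 42/6 = 7; σ²_A = ((8−6)/6)² = 0.111
te_B = (1 + 4·2 + 9)/6 = 18/6 = 3; σ²_B = ((9−1)/6)² = 1.778
te_C = (3 + 4·4 + 5)/6 = 24/6 = 4; σ²_C = ((5−3)/6)² = 0.111
te_D = (9 + 4·14 + 25)/6 = 90/6 = 15; σ²_D = ((25−9)/6)² = 7.111
te_E = (1 + 4·3 + 5)/6 = 18/6 = 3; σ²_E = ((5−1)/6)² = 0.444
te_F = (7 + 4·9 + 17)/6 = 60/6 = 10; σ²_F = ((17−7)/6)² = 2.778
te_G = (3 + 4·8 + 19)/6 = 54/6 = 9; σ²_G = ((19−3)/6)² = 7.111
te_H = (13 + 4·14 + 15)/6 = 84/6 = 14; σ²_H = ((15−13)/6)² = 0.111
te_I = (3 + 4·6 + 9)/6 = 36/6 = 6; σ²_I = ((9−3)/6)² = 1.000
te_J = (5 + 4·7 + 21)/6 = 54/6 = 9; σ²_J = ((21−5)/6)² = 7.111

Forward pass:
ES_A = 0; EF_A = 7
ES_B = 7; EF_B = 7+3 = 10
ES_C = 7; EF_C = 7+4 = 11
ES_D = 7; EF_D = 7+15 = 22
ES_E = 7; EF_E = 7+3 = 10
ES_F = max(EF_C=11, EF_E=10) = 11; EF_F = 11+10 = 21
ES_G = 21; EF_G = 21+9 = 30
ES_H = 30; EF_H = 30+14 = 44
ES_I = max(EF_C=11, EF_F=21) = 21; EF_I = 21+6 = 27
ES_J = max(EF_B=10, EF_D=22, EF_E=10, EF_H=44, EF_I=27) = 44; EF_J = 44+9 = 53
Expected project duration μ = 53 days. Critical path: A → C → F → G → H → J.

Variance along critical path = 0.111 + 0.111 + 2.778 + 7.111 + 0.111 + 7.111 = 17.333
σ = √17.333 = 4.163 days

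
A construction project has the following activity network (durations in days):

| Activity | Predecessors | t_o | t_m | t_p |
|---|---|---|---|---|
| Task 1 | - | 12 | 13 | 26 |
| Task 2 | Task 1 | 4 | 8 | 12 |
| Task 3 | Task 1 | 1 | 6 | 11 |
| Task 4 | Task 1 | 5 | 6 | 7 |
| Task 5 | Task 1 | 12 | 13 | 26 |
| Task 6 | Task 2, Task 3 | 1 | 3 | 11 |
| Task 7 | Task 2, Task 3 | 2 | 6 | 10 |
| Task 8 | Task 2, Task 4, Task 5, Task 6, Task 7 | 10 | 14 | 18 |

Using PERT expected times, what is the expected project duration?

te_Task 1 = (12 + 4·13 + 26)/6 = 90/6 = 15
te_Task 2 = (4 + 4·8 + 12)/6 = 48/6 = 8
te_Task 3 = (1 + 4·6 + 11)/6 = 36/6 = 6
te_Task 4 = (5 + 4·6 + 7)/6 = 36/6 = 6
te_Task 5 = (12 + 4·13 + 26)/6 = 90/6 = 15
te_Task 6 = (1 + 4·3 + 11)/6 = 24/6 = 4
te_Task 7 = (2 + 4·6 + 10)/6 = 36/6 = 6
te_Task 8 = (10 + 4·14 + 18)/6 = 84/6 = 14

Forward pass:
ES_Task 1 = 0; EF_Task 1 = 15
ES_Task 2 = 15; EF_Task 2 = 15+8 = 23
ES_Task 3 = 15; EF_Task 3 = 15+6 = 21
ES_Task 4 = 15; EF_Task 4 = 15+6 = 21
ES_Task 5 = 15; EF_Task 5 = 15+15 = 30
ES_Task 6 = max(EF_Task 2=23, EF_Task 3=21) = 23; EF_Task 6 = 23+4 = 27
ES_Task 7 = max(EF_Task 2=23, EF_Task 3=21) = 23; EF_Task 7 = 23+6 = 29
ES_Task 8 = max(EF_Task 2=23, EF_Task 4=21, EF_Task 5=30, EF_Task 6=27, EF_Task 7=29) = 30; EF_Task 8 = 30+14 = 44
Expected project duration μ = 44 days. Critical path: Task 1 → Task 5 → Task 8.

44 days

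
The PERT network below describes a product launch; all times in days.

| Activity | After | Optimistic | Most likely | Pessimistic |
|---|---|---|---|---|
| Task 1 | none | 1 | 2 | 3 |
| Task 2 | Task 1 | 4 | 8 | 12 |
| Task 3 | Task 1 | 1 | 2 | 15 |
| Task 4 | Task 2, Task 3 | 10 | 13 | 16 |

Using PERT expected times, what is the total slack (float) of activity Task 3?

te_Task 1 = (1 + 4·2 + 3)/6 = 12/6 = 2
te_Task 2 = (4 + 4·8 + 12)/6 = 48/6 = 8
te_Task 3 = (1 + 4·2 + 15)/6 = 24/6 = 4
te_Task 4 = (10 + 4·13 + 16)/6 = 78/6 = 13

Forward pass:
ES_Task 1 = 0; EF_Task 1 = 2
ES_Task 2 = 2; EF_Task 2 = 2+8 = 10
ES_Task 3 = 2; EF_Task 3 = 2+4 = 6
ES_Task 4 = max(EF_Task 2=10, EF_Task 3=6) = 10; EF_Task 4 = 10+13 = 23
Expected project duration μ = 23 days. Critical path: Task 1 → Task 2 → Task 4.

Backward pass:
LF_Task 4 = 23; LS_Task 4 = 23−13 = 10
LF_Task 3 = LS_Task 4 = 10; LS_Task 3 = 10−4 = 6
LF_Task 2 = LS_Task 4 = 10; LS_Task 2 = 10−8 = 2
LF_Task 1 = min(LS_Task 2=2, LS_Task 3=6) = 2; LS_Task 1 = 2−2 = 0
Slack_Task 3 = LS_Task 3 − ES_Task 3 = 6 − 2 = 4

4 days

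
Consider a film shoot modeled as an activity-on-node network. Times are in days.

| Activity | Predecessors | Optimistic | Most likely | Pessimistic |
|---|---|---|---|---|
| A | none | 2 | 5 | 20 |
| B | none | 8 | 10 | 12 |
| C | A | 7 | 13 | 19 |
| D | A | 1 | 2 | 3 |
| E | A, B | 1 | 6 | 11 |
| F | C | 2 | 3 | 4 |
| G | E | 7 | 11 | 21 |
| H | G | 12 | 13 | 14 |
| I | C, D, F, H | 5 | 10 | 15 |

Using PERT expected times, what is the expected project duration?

51 days

te_A = (2 + 4·5 + 20)/6 = 42/6 = 7
te_B = (8 + 4·10 + 12)/6 = 60/6 = 10
te_C = (7 + 4·13 + 19)/6 = 78/6 = 13
te_D = (1 + 4·2 + 3)/6 = 12/6 = 2
te_E = (1 + 4·6 + 11)/6 = 36/6 = 6
te_F = (2 + 4·3 + 4)/6 = 18/6 = 3
te_G = (7 + 4·11 + 21)/6 = 72/6 = 12
te_H = (12 + 4·13 + 14)/6 = 78/6 = 13
te_I = (5 + 4·10 + 15)/6 = 60/6 = 10

Forward pass:
ES_A = 0; EF_A = 7
ES_B = 0; EF_B = 10
ES_C = 7; EF_C = 7+13 = 20
ES_D = 7; EF_D = 7+2 = 9
ES_E = max(EF_A=7, EF_B=10) = 10; EF_E = 10+6 = 16
ES_F = 20; EF_F = 20+3 = 23
ES_G = 16; EF_G = 16+12 = 28
ES_H = 28; EF_H = 28+13 = 41
ES_I = max(EF_C=20, EF_D=9, EF_F=23, EF_H=41) = 41; EF_I = 41+10 = 51
Expected project duration μ = 51 days. Critical path: B → E → G → H → I.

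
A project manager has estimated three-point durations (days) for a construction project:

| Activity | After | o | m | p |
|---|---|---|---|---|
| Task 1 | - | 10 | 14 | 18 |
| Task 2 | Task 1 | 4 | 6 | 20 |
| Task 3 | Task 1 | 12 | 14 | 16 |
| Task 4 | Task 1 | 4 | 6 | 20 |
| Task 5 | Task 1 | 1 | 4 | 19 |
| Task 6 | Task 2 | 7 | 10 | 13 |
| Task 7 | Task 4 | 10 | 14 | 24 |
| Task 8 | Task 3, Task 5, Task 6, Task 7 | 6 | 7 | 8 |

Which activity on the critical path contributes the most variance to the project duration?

te_Task 1 = (10 + 4·14 + 18)/6 = 84/6 = 14; σ²_Task 1 = ((18−10)/6)² = 1.778
te_Task 2 = (4 + 4·6 + 20)/6 = 48/6 = 8; σ²_Task 2 = ((20−4)/6)² = 7.111
te_Task 3 = (12 + 4·14 + 16)/6 = 84/6 = 14; σ²_Task 3 = ((16−12)/6)² = 0.444
te_Task 4 = (4 + 4·6 + 20)/6 = 48/6 = 8; σ²_Task 4 = ((20−4)/6)² = 7.111
te_Task 5 = (1 + 4·4 + 19)/6 = 36/6 = 6; σ²_Task 5 = ((19−1)/6)² = 9.000
te_Task 6 = (7 + 4·10 + 13)/6 = 60/6 = 10; σ²_Task 6 = ((13−7)/6)² = 1.000
te_Task 7 = (10 + 4·14 + 24)/6 = 90/6 = 15; σ²_Task 7 = ((24−10)/6)² = 5.444
te_Task 8 = (6 + 4·7 + 8)/6 = 42/6 = 7; σ²_Task 8 = ((8−6)/6)² = 0.111

Forward pass:
ES_Task 1 = 0; EF_Task 1 = 14
ES_Task 2 = 14; EF_Task 2 = 14+8 = 22
ES_Task 3 = 14; EF_Task 3 = 14+14 = 28
ES_Task 4 = 14; EF_Task 4 = 14+8 = 22
ES_Task 5 = 14; EF_Task 5 = 14+6 = 20
ES_Task 6 = 22; EF_Task 6 = 22+10 = 32
ES_Task 7 = 22; EF_Task 7 = 22+15 = 37
ES_Task 8 = max(EF_Task 3=28, EF_Task 5=20, EF_Task 6=32, EF_Task 7=37) = 37; EF_Task 8 = 37+7 = 44
Expected project duration μ = 44 days. Critical path: Task 1 → Task 4 → Task 7 → Task 8.

Variances on critical path: σ²_Task 1=1.778, σ²_Task 4=7.111, σ²_Task 7=5.444, σ²_Task 8=0.111.
Largest is σ²_Task 4 = 7.111.

Task 4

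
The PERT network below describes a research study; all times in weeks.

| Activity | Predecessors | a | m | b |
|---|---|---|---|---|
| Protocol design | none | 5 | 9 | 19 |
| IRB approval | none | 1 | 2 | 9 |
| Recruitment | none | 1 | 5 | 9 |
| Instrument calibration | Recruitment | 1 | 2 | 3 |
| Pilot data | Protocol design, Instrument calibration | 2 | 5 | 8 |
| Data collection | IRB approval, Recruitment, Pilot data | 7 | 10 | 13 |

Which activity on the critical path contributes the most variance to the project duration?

te_Protocol design = (5 + 4·9 + 19)/6 = 60/6 = 10; σ²_Protocol design = ((19−5)/6)² = 5.444
te_IRB approval = (1 + 4·2 + 9)/6 = 18/6 = 3; σ²_IRB approval = ((9−1)/6)² = 1.778
te_Recruitment = (1 + 4·5 + 9)/6 = 30/6 = 5; σ²_Recruitment = ((9−1)/6)² = 1.778
te_Instrument calibration = (1 + 4·2 + 3)/6 = 12/6 = 2; σ²_Instrument calibration = ((3−1)/6)² = 0.111
te_Pilot data = (2 + 4·5 + 8)/6 = 30/6 = 5; σ²_Pilot data = ((8−2)/6)² = 1.000
te_Data collection = (7 + 4·10 + 13)/6 = 60/6 = 10; σ²_Data collection = ((13−7)/6)² = 1.000

Forward pass:
ES_Protocol design = 0; EF_Protocol design = 10
ES_IRB approval = 0; EF_IRB approval = 3
ES_Recruitment = 0; EF_Recruitment = 5
ES_Instrument calibration = 5; EF_Instrument calibration = 5+2 = 7
ES_Pilot data = max(EF_Protocol design=10, EF_Instrument calibration=7) = 10; EF_Pilot data = 10+5 = 15
ES_Data collection = max(EF_IRB approval=3, EF_Recruitment=5, EF_Pilot data=15) = 15; EF_Data collection = 15+10 = 25
Expected project duration μ = 25 weeks. Critical path: Protocol design → Pilot data → Data collection.

Variances on critical path: σ²_Protocol design=5.444, σ²_Pilot data=1.000, σ²_Data collection=1.000.
Largest is σ²_Protocol design = 5.444.

Protocol design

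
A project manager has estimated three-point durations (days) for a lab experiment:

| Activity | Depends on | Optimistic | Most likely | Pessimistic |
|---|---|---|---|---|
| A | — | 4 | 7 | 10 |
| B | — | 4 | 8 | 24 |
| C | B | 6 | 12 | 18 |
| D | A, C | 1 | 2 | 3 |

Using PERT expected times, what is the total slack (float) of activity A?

15 days

te_A = (4 + 4·7 + 10)/6 = 42/6 = 7
te_B = (4 + 4·8 + 24)/6 = 60/6 = 10
te_C = (6 + 4·12 + 18)/6 = 72/6 = 12
te_D = (1 + 4·2 + 3)/6 = 12/6 = 2

Forward pass:
ES_A = 0; EF_A = 7
ES_B = 0; EF_B = 10
ES_C = 10; EF_C = 10+12 = 22
ES_D = max(EF_A=7, EF_C=22) = 22; EF_D = 22+2 = 24
Expected project duration μ = 24 days. Critical path: B → C → D.

Backward pass:
LF_D = 24; LS_D = 24−2 = 22
LF_C = LS_D = 22; LS_C = 22−12 = 10
LF_B = LS_C = 10; LS_B = 10−10 = 0
LF_A = LS_D = 22; LS_A = 22−7 = 15
Slack_A = LS_A − ES_A = 15 − 0 = 15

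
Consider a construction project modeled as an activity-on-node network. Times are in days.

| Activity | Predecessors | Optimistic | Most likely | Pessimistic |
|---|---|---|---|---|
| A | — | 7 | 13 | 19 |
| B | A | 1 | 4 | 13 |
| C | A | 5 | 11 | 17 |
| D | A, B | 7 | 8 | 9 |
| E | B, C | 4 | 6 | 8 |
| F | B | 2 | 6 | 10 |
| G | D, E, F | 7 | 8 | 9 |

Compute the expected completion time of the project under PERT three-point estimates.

te_A = (7 + 4·13 + 19)/6 = 78/6 = 13
te_B = (1 + 4·4 + 13)/6 = 30/6 = 5
te_C = (5 + 4·11 + 17)/6 = 66/6 = 11
te_D = (7 + 4·8 + 9)/6 = 48/6 = 8
te_E = (4 + 4·6 + 8)/6 = 36/6 = 6
te_F = (2 + 4·6 + 10)/6 = 36/6 = 6
te_G = (7 + 4·8 + 9)/6 = 48/6 = 8

Forward pass:
ES_A = 0; EF_A = 13
ES_B = 13; EF_B = 13+5 = 18
ES_C = 13; EF_C = 13+11 = 24
ES_D = max(EF_A=13, EF_B=18) = 18; EF_D = 18+8 = 26
ES_E = max(EF_B=18, EF_C=24) = 24; EF_E = 24+6 = 30
ES_F = 18; EF_F = 18+6 = 24
ES_G = max(EF_D=26, EF_E=30, EF_F=24) = 30; EF_G = 30+8 = 38
Expected project duration μ = 38 days. Critical path: A → C → E → G.

38 days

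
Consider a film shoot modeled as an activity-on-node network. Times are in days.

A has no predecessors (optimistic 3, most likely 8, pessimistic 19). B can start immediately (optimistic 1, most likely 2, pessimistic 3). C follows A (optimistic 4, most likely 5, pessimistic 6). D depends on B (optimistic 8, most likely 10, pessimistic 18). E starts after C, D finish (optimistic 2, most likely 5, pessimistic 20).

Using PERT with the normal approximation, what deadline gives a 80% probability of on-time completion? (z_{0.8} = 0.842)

te_A = (3 + 4·8 + 19)/6 = 54/6 = 9; σ²_A = ((19−3)/6)² = 7.111
te_B = (1 + 4·2 + 3)/6 = 12/6 = 2; σ²_B = ((3−1)/6)² = 0.111
te_C = (4 + 4·5 + 6)/6 = 30/6 = 5; σ²_C = ((6−4)/6)² = 0.111
te_D = (8 + 4·10 + 18)/6 = 66/6 = 11; σ²_D = ((18−8)/6)² = 2.778
te_E = (2 + 4·5 + 20)/6 = 42/6 = 7; σ²_E = ((20−2)/6)² = 9.000

Forward pass:
ES_A = 0; EF_A = 9
ES_B = 0; EF_B = 2
ES_C = 9; EF_C = 9+5 = 14
ES_D = 2; EF_D = 2+11 = 13
ES_E = max(EF_C=14, EF_D=13) = 14; EF_E = 14+7 = 21
Expected project duration μ = 21 days. Critical path: A → C → E.

Variance along critical path = 7.111 + 0.111 + 9.000 = 16.222; σ = 4.028 days.
D = μ + z·σ = 21 + 0.842·4.028 = 24.4 days

24.4 days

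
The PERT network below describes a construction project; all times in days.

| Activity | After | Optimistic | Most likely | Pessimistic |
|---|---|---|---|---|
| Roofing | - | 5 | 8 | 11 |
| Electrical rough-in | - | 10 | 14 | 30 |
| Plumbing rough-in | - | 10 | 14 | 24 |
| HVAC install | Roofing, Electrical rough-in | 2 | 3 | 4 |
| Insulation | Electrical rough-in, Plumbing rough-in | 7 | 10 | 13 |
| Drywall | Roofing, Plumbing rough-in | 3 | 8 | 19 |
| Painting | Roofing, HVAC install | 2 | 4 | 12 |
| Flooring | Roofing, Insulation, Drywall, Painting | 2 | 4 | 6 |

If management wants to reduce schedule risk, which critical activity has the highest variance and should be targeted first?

Electrical rough-in

te_Roofing = (5 + 4·8 + 11)/6 = 48/6 = 8; σ²_Roofing = ((11−5)/6)² = 1.000
te_Electrical rough-in = (10 + 4·14 + 30)/6 = 96/6 = 16; σ²_Electrical rough-in = ((30−10)/6)² = 11.111
te_Plumbing rough-in = (10 + 4·14 + 24)/6 = 90/6 = 15; σ²_Plumbing rough-in = ((24−10)/6)² = 5.444
te_HVAC install = (2 + 4·3 + 4)/6 = 18/6 = 3; σ²_HVAC install = ((4−2)/6)² = 0.111
te_Insulation = (7 + 4·10 + 13)/6 = 60/6 = 10; σ²_Insulation = ((13−7)/6)² = 1.000
te_Drywall = (3 + 4·8 + 19)/6 = 54/6 = 9; σ²_Drywall = ((19−3)/6)² = 7.111
te_Painting = (2 + 4·4 + 12)/6 = 30/6 = 5; σ²_Painting = ((12−2)/6)² = 2.778
te_Flooring = (2 + 4·4 + 6)/6 = 24/6 = 4; σ²_Flooring = ((6−2)/6)² = 0.444

Forward pass:
ES_Roofing = 0; EF_Roofing = 8
ES_Electrical rough-in = 0; EF_Electrical rough-in = 16
ES_Plumbing rough-in = 0; EF_Plumbing rough-in = 15
ES_HVAC install = max(EF_Roofing=8, EF_Electrical rough-in=16) = 16; EF_HVAC install = 16+3 = 19
ES_Insulation = max(EF_Electrical rough-in=16, EF_Plumbing rough-in=15) = 16; EF_Insulation = 16+10 = 26
ES_Drywall = max(EF_Roofing=8, EF_Plumbing rough-in=15) = 15; EF_Drywall = 15+9 = 24
ES_Painting = max(EF_Roofing=8, EF_HVAC install=19) = 19; EF_Painting = 19+5 = 24
ES_Flooring = max(EF_Roofing=8, EF_Insulation=26, EF_Drywall=24, EF_Painting=24) = 26; EF_Flooring = 26+4 = 30
Expected project duration μ = 30 days. Critical path: Electrical rough-in → Insulation → Flooring.

Variances on critical path: σ²_Electrical rough-in=11.111, σ²_Insulation=1.000, σ²_Flooring=0.444.
Largest is σ²_Electrical rough-in = 11.111.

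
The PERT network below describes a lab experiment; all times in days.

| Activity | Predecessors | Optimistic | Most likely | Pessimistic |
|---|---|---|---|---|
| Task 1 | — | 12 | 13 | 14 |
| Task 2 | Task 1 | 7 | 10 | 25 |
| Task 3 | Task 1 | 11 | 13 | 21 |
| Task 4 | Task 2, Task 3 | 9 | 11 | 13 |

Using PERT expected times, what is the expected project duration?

38 days

te_Task 1 = (12 + 4·13 + 14)/6 = 78/6 = 13
te_Task 2 = (7 + 4·10 + 25)/6 = 72/6 = 12
te_Task 3 = (11 + 4·13 + 21)/6 = 84/6 = 14
te_Task 4 = (9 + 4·11 + 13)/6 = 66/6 = 11

Forward pass:
ES_Task 1 = 0; EF_Task 1 = 13
ES_Task 2 = 13; EF_Task 2 = 13+12 = 25
ES_Task 3 = 13; EF_Task 3 = 13+14 = 27
ES_Task 4 = max(EF_Task 2=25, EF_Task 3=27) = 27; EF_Task 4 = 27+11 = 38
Expected project duration μ = 38 days. Critical path: Task 1 → Task 3 → Task 4.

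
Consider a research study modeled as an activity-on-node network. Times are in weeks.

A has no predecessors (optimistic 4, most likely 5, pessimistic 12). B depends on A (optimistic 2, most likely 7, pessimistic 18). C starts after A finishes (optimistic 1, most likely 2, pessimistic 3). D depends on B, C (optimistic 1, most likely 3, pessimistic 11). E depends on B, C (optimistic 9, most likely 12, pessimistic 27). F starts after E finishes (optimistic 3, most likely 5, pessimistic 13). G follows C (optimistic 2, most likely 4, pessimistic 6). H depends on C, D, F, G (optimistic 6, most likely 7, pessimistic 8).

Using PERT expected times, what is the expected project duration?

41 weeks

te_A = (4 + 4·5 + 12)/6 = 36/6 = 6
te_B = (2 + 4·7 + 18)/6 = 48/6 = 8
te_C = (1 + 4·2 + 3)/6 = 12/6 = 2
te_D = (1 + 4·3 + 11)/6 = 24/6 = 4
te_E = (9 + 4·12 + 27)/6 = 84/6 = 14
te_F = (3 + 4·5 + 13)/6 = 36/6 = 6
te_G = (2 + 4·4 + 6)/6 = 24/6 = 4
te_H = (6 + 4·7 + 8)/6 = 42/6 = 7

Forward pass:
ES_A = 0; EF_A = 6
ES_B = 6; EF_B = 6+8 = 14
ES_C = 6; EF_C = 6+2 = 8
ES_D = max(EF_B=14, EF_C=8) = 14; EF_D = 14+4 = 18
ES_E = max(EF_B=14, EF_C=8) = 14; EF_E = 14+14 = 28
ES_F = 28; EF_F = 28+6 = 34
ES_G = 8; EF_G = 8+4 = 12
ES_H = max(EF_C=8, EF_D=18, EF_F=34, EF_G=12) = 34; EF_H = 34+7 = 41
Expected project duration μ = 41 weeks. Critical path: A → B → E → F → H.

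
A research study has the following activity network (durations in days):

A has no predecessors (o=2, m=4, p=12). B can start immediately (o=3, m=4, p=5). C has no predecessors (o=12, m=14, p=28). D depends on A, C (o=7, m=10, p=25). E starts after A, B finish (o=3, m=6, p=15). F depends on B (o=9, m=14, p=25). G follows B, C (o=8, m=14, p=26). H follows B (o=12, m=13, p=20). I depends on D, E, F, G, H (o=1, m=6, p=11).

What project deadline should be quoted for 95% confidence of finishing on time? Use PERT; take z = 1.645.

44.1 days

te_A = (2 + 4·4 + 12)/6 = 30/6 = 5; σ²_A = ((12−2)/6)² = 2.778
te_B = (3 + 4·4 + 5)/6 = 24/6 = 4; σ²_B = ((5−3)/6)² = 0.111
te_C = (12 + 4·14 + 28)/6 = 96/6 = 16; σ²_C = ((28−12)/6)² = 7.111
te_D = (7 + 4·10 + 25)/6 = 72/6 = 12; σ²_D = ((25−7)/6)² = 9.000
te_E = (3 + 4·6 + 15)/6 = 42/6 = 7; σ²_E = ((15−3)/6)² = 4.000
te_F = (9 + 4·14 + 25)/6 = 90/6 = 15; σ²_F = ((25−9)/6)² = 7.111
te_G = (8 + 4·14 + 26)/6 = 90/6 = 15; σ²_G = ((26−8)/6)² = 9.000
te_H = (12 + 4·13 + 20)/6 = 84/6 = 14; σ²_H = ((20−12)/6)² = 1.778
te_I = (1 + 4·6 + 11)/6 = 36/6 = 6; σ²_I = ((11−1)/6)² = 2.778

Forward pass:
ES_A = 0; EF_A = 5
ES_B = 0; EF_B = 4
ES_C = 0; EF_C = 16
ES_D = max(EF_A=5, EF_C=16) = 16; EF_D = 16+12 = 28
ES_E = max(EF_A=5, EF_B=4) = 5; EF_E = 5+7 = 12
ES_F = 4; EF_F = 4+15 = 19
ES_G = max(EF_B=4, EF_C=16) = 16; EF_G = 16+15 = 31
ES_H = 4; EF_H = 4+14 = 18
ES_I = max(EF_D=28, EF_E=12, EF_F=19, EF_G=31, EF_H=18) = 31; EF_I = 31+6 = 37
Expected project duration μ = 37 days. Critical path: C → G → I.

Variance along critical path = 7.111 + 9.000 + 2.778 = 18.889; σ = 4.346 days.
D = μ + z·σ = 37 + 1.645·4.346 = 44.1 days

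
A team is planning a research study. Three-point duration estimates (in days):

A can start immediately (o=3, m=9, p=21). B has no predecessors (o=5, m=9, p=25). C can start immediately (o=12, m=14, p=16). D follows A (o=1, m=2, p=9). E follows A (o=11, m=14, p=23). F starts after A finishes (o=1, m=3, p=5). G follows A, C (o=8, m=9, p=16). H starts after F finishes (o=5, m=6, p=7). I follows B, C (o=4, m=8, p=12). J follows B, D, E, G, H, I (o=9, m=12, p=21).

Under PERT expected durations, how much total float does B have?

6 days

te_A = (3 + 4·9 + 21)/6 = 60/6 = 10
te_B = (5 + 4·9 + 25)/6 = 66/6 = 11
te_C = (12 + 4·14 + 16)/6 = 84/6 = 14
te_D = (1 + 4·2 + 9)/6 = 18/6 = 3
te_E = (11 + 4·14 + 23)/6 = 90/6 = 15
te_F = (1 + 4·3 + 5)/6 = 18/6 = 3
te_G = (8 + 4·9 + 16)/6 = 60/6 = 10
te_H = (5 + 4·6 + 7)/6 = 36/6 = 6
te_I = (4 + 4·8 + 12)/6 = 48/6 = 8
te_J = (9 + 4·12 + 21)/6 = 78/6 = 13

Forward pass:
ES_A = 0; EF_A = 10
ES_B = 0; EF_B = 11
ES_C = 0; EF_C = 14
ES_D = 10; EF_D = 10+3 = 13
ES_E = 10; EF_E = 10+15 = 25
ES_F = 10; EF_F = 10+3 = 13
ES_G = max(EF_A=10, EF_C=14) = 14; EF_G = 14+10 = 24
ES_H = 13; EF_H = 13+6 = 19
ES_I = max(EF_B=11, EF_C=14) = 14; EF_I = 14+8 = 22
ES_J = max(EF_B=11, EF_D=13, EF_E=25, EF_G=24, EF_H=19, EF_I=22) = 25; EF_J = 25+13 = 38
Expected project duration μ = 38 days. Critical path: A → E → J.

Backward pass:
LF_J = 38; LS_J = 38−13 = 25
LF_I = LS_J = 25; LS_I = 25−8 = 17
LF_H = LS_J = 25; LS_H = 25−6 = 19
LF_G = LS_J = 25; LS_G = 25−10 = 15
LF_F = LS_H = 19; LS_F = 19−3 = 16
LF_E = LS_J = 25; LS_E = 25−15 = 10
LF_D = LS_J = 25; LS_D = 25−3 = 22
LF_C = min(LS_G=15, LS_I=17) = 15; LS_C = 15−14 = 1
LF_B = min(LS_I=17, LS_J=25) = 17; LS_B = 17−11 = 6
LF_A = min(LS_D=22, LS_E=10, LS_F=16, LS_G=15) = 10; LS_A = 10−10 = 0
Slack_B = LS_B − ES_B = 6 − 0 = 6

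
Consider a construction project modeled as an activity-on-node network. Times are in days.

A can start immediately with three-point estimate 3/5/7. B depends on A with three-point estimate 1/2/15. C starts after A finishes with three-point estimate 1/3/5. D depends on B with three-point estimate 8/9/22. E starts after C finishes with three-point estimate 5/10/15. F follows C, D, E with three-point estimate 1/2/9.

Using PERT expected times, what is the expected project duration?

23 days

te_A = (3 + 4·5 + 7)/6 = 30/6 = 5
te_B = (1 + 4·2 + 15)/6 = 24/6 = 4
te_C = (1 + 4·3 + 5)/6 = 18/6 = 3
te_D = (8 + 4·9 + 22)/6 = 66/6 = 11
te_E = (5 + 4·10 + 15)/6 = 60/6 = 10
te_F = (1 + 4·2 + 9)/6 = 18/6 = 3

Forward pass:
ES_A = 0; EF_A = 5
ES_B = 5; EF_B = 5+4 = 9
ES_C = 5; EF_C = 5+3 = 8
ES_D = 9; EF_D = 9+11 = 20
ES_E = 8; EF_E = 8+10 = 18
ES_F = max(EF_C=8, EF_D=20, EF_E=18) = 20; EF_F = 20+3 = 23
Expected project duration μ = 23 days. Critical path: A → B → D → F.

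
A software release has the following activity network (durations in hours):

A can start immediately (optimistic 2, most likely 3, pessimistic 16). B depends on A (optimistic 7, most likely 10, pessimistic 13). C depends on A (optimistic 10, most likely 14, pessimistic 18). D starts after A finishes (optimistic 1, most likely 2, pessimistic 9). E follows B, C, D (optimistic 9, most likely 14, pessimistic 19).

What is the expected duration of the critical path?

te_A = (2 + 4·3 + 16)/6 = 30/6 = 5
te_B = (7 + 4·10 + 13)/6 = 60/6 = 10
te_C = (10 + 4·14 + 18)/6 = 84/6 = 14
te_D = (1 + 4·2 + 9)/6 = 18/6 = 3
te_E = (9 + 4·14 + 19)/6 = 84/6 = 14

Forward pass:
ES_A = 0; EF_A = 5
ES_B = 5; EF_B = 5+10 = 15
ES_C = 5; EF_C = 5+14 = 19
ES_D = 5; EF_D = 5+3 = 8
ES_E = max(EF_B=15, EF_C=19, EF_D=8) = 19; EF_E = 19+14 = 33
Expected project duration μ = 33 hours. Critical path: A → C → E.

33 hours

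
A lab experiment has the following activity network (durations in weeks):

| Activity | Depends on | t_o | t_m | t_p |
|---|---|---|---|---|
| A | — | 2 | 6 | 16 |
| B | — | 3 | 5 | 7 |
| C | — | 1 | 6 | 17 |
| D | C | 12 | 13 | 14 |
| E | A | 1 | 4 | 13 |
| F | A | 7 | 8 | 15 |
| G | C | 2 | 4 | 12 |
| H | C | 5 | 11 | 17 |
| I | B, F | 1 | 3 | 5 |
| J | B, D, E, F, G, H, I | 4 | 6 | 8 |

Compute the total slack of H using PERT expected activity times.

te_A = (2 + 4·6 + 16)/6 = 42/6 = 7
te_B = (3 + 4·5 + 7)/6 = 30/6 = 5
te_C = (1 + 4·6 + 17)/6 = 42/6 = 7
te_D = (12 + 4·13 + 14)/6 = 78/6 = 13
te_E = (1 + 4·4 + 13)/6 = 30/6 = 5
te_F = (7 + 4·8 + 15)/6 = 54/6 = 9
te_G = (2 + 4·4 + 12)/6 = 30/6 = 5
te_H = (5 + 4·11 + 17)/6 = 66/6 = 11
te_I = (1 + 4·3 + 5)/6 = 18/6 = 3
te_J = (4 + 4·6 + 8)/6 = 36/6 = 6

Forward pass:
ES_A = 0; EF_A = 7
ES_B = 0; EF_B = 5
ES_C = 0; EF_C = 7
ES_D = 7; EF_D = 7+13 = 20
ES_E = 7; EF_E = 7+5 = 12
ES_F = 7; EF_F = 7+9 = 16
ES_G = 7; EF_G = 7+5 = 12
ES_H = 7; EF_H = 7+11 = 18
ES_I = max(EF_B=5, EF_F=16) = 16; EF_I = 16+3 = 19
ES_J = max(EF_B=5, EF_D=20, EF_E=12, EF_F=16, EF_G=12, EF_H=18, EF_I=19) = 20; EF_J = 20+6 = 26
Expected project duration μ = 26 weeks. Critical path: C → D → J.

Backward pass:
LF_J = 26; LS_J = 26−6 = 20
LF_I = LS_J = 20; LS_I = 20−3 = 17
LF_H = LS_J = 20; LS_H = 20−11 = 9
LF_G = LS_J = 20; LS_G = 20−5 = 15
LF_F = min(LS_I=17, LS_J=20) = 17; LS_F = 17−9 = 8
LF_E = LS_J = 20; LS_E = 20−5 = 15
LF_D = LS_J = 20; LS_D = 20−13 = 7
LF_C = min(LS_D=7, LS_G=15, LS_H=9) = 7; LS_C = 7−7 = 0
LF_B = min(LS_I=17, LS_J=20) = 17; LS_B = 17−5 = 12
LF_A = min(LS_E=15, LS_F=8) = 8; LS_A = 8−7 = 1
Slack_H = LS_H − ES_H = 9 − 7 = 2

2 weeks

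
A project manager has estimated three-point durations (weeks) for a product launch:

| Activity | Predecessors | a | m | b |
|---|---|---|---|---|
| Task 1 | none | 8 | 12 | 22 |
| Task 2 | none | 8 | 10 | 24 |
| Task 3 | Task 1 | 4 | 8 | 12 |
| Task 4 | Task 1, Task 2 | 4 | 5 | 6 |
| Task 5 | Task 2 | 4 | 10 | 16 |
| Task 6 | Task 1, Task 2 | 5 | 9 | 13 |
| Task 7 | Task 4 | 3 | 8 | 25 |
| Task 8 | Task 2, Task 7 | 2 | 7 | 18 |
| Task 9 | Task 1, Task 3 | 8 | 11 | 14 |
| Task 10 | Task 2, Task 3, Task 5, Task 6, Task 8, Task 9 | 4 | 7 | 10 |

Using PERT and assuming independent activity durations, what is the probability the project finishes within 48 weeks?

0.832

te_Task 1 = (8 + 4·12 + 22)/6 = 78/6 = 13; σ²_Task 1 = ((22−8)/6)² = 5.444
te_Task 2 = (8 + 4·10 + 24)/6 = 72/6 = 12; σ²_Task 2 = ((24−8)/6)² = 7.111
te_Task 3 = (4 + 4·8 + 12)/6 = 48/6 = 8; σ²_Task 3 = ((12−4)/6)² = 1.778
te_Task 4 = (4 + 4·5 + 6)/6 = 30/6 = 5; σ²_Task 4 = ((6−4)/6)² = 0.111
te_Task 5 = (4 + 4·10 + 16)/6 = 60/6 = 10; σ²_Task 5 = ((16−4)/6)² = 4.000
te_Task 6 = (5 + 4·9 + 13)/6 = 54/6 = 9; σ²_Task 6 = ((13−5)/6)² = 1.778
te_Task 7 = (3 + 4·8 + 25)/6 = 60/6 = 10; σ²_Task 7 = ((25−3)/6)² = 13.444
te_Task 8 = (2 + 4·7 + 18)/6 = 48/6 = 8; σ²_Task 8 = ((18−2)/6)² = 7.111
te_Task 9 = (8 + 4·11 + 14)/6 = 66/6 = 11; σ²_Task 9 = ((14−8)/6)² = 1.000
te_Task 10 = (4 + 4·7 + 10)/6 = 42/6 = 7; σ²_Task 10 = ((10−4)/6)² = 1.000

Forward pass:
ES_Task 1 = 0; EF_Task 1 = 13
ES_Task 2 = 0; EF_Task 2 = 12
ES_Task 3 = 13; EF_Task 3 = 13+8 = 21
ES_Task 4 = max(EF_Task 1=13, EF_Task 2=12) = 13; EF_Task 4 = 13+5 = 18
ES_Task 5 = 12; EF_Task 5 = 12+10 = 22
ES_Task 6 = max(EF_Task 1=13, EF_Task 2=12) = 13; EF_Task 6 = 13+9 = 22
ES_Task 7 = 18; EF_Task 7 = 18+10 = 28
ES_Task 8 = max(EF_Task 2=12, EF_Task 7=28) = 28; EF_Task 8 = 28+8 = 36
ES_Task 9 = max(EF_Task 1=13, EF_Task 3=21) = 21; EF_Task 9 = 21+11 = 32
ES_Task 10 = max(EF_Task 2=12, EF_Task 3=21, EF_Task 5=22, EF_Task 6=22, EF_Task 8=36, EF_Task 9=32) = 36; EF_Task 10 = 36+7 = 43
Expected project duration μ = 43 weeks. Critical path: Task 1 → Task 4 → Task 7 → Task 8 → Task 10.

Variance along critical path = 5.444 + 0.111 + 13.444 + 7.111 + 1.000 = 27.111; σ = √27.111 = 5.207 weeks.
Z = (48 − 43) / 5.207 = 0.960
P(T ≤ 48) = Φ(0.960) ≈ 0.832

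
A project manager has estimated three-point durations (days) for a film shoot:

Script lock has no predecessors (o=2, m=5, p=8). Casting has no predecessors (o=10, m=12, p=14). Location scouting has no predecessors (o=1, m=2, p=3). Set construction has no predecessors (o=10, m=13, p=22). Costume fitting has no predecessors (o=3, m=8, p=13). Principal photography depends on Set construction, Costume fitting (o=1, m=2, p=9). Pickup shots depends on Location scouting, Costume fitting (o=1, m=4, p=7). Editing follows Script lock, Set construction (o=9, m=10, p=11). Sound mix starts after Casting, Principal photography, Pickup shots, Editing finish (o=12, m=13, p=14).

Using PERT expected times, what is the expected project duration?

37 days

te_Script lock = (2 + 4·5 + 8)/6 = 30/6 = 5
te_Casting = (10 + 4·12 + 14)/6 = 72/6 = 12
te_Location scouting = (1 + 4·2 + 3)/6 = 12/6 = 2
te_Set construction = (10 + 4·13 + 22)/6 = 84/6 = 14
te_Costume fitting = (3 + 4·8 + 13)/6 = 48/6 = 8
te_Principal photography = (1 + 4·2 + 9)/6 = 18/6 = 3
te_Pickup shots = (1 + 4·4 + 7)/6 = 24/6 = 4
te_Editing = (9 + 4·10 + 11)/6 = 60/6 = 10
te_Sound mix = (12 + 4·13 + 14)/6 = 78/6 = 13

Forward pass:
ES_Script lock = 0; EF_Script lock = 5
ES_Casting = 0; EF_Casting = 12
ES_Location scouting = 0; EF_Location scouting = 2
ES_Set construction = 0; EF_Set construction = 14
ES_Costume fitting = 0; EF_Costume fitting = 8
ES_Principal photography = max(EF_Set construction=14, EF_Costume fitting=8) = 14; EF_Principal photography = 14+3 = 17
ES_Pickup shots = max(EF_Location scouting=2, EF_Costume fitting=8) = 8; EF_Pickup shots = 8+4 = 12
ES_Editing = max(EF_Script lock=5, EF_Set construction=14) = 14; EF_Editing = 14+10 = 24
ES_Sound mix = max(EF_Casting=12, EF_Principal photography=17, EF_Pickup shots=12, EF_Editing=24) = 24; EF_Sound mix = 24+13 = 37
Expected project duration μ = 37 days. Critical path: Set construction → Editing → Sound mix.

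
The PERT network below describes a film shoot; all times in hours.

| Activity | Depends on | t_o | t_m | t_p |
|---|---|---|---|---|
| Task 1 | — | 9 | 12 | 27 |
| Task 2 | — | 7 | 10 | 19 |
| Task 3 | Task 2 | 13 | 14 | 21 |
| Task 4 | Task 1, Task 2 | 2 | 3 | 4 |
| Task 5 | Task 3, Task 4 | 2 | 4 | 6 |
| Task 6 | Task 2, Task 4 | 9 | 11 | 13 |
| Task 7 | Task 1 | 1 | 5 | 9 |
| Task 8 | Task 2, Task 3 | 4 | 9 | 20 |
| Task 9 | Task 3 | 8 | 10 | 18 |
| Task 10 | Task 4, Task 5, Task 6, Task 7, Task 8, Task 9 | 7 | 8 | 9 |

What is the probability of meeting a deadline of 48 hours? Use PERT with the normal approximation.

te_Task 1 = (9 + 4·12 + 27)/6 = 84/6 = 14; σ²_Task 1 = ((27−9)/6)² = 9.000
te_Task 2 = (7 + 4·10 + 19)/6 = 66/6 = 11; σ²_Task 2 = ((19−7)/6)² = 4.000
te_Task 3 = (13 + 4·14 + 21)/6 = 90/6 = 15; σ²_Task 3 = ((21−13)/6)² = 1.778
te_Task 4 = (2 + 4·3 + 4)/6 = 18/6 = 3; σ²_Task 4 = ((4−2)/6)² = 0.111
te_Task 5 = (2 + 4·4 + 6)/6 = 24/6 = 4; σ²_Task 5 = ((6−2)/6)² = 0.444
te_Task 6 = (9 + 4·11 + 13)/6 = 66/6 = 11; σ²_Task 6 = ((13−9)/6)² = 0.444
te_Task 7 = (1 + 4·5 + 9)/6 = 30/6 = 5; σ²_Task 7 = ((9−1)/6)² = 1.778
te_Task 8 = (4 + 4·9 + 20)/6 = 60/6 = 10; σ²_Task 8 = ((20−4)/6)² = 7.111
te_Task 9 = (8 + 4·10 + 18)/6 = 66/6 = 11; σ²_Task 9 = ((18−8)/6)² = 2.778
te_Task 10 = (7 + 4·8 + 9)/6 = 48/6 = 8; σ²_Task 10 = ((9−7)/6)² = 0.111

Forward pass:
ES_Task 1 = 0; EF_Task 1 = 14
ES_Task 2 = 0; EF_Task 2 = 11
ES_Task 3 = 11; EF_Task 3 = 11+15 = 26
ES_Task 4 = max(EF_Task 1=14, EF_Task 2=11) = 14; EF_Task 4 = 14+3 = 17
ES_Task 5 = max(EF_Task 3=26, EF_Task 4=17) = 26; EF_Task 5 = 26+4 = 30
ES_Task 6 = max(EF_Task 2=11, EF_Task 4=17) = 17; EF_Task 6 = 17+11 = 28
ES_Task 7 = 14; EF_Task 7 = 14+5 = 19
ES_Task 8 = max(EF_Task 2=11, EF_Task 3=26) = 26; EF_Task 8 = 26+10 = 36
ES_Task 9 = 26; EF_Task 9 = 26+11 = 37
ES_Task 10 = max(EF_Task 4=17, EF_Task 5=30, EF_Task 6=28, EF_Task 7=19, EF_Task 8=36, EF_Task 9=37) = 37; EF_Task 10 = 37+8 = 45
Expected project duration μ = 45 hours. Critical path: Task 2 → Task 3 → Task 9 → Task 10.

Variance along critical path = 4.000 + 1.778 + 2.778 + 0.111 = 8.667; σ = √8.667 = 2.944 hours.
Z = (48 − 45) / 2.944 = 1.019
P(T ≤ 48) = Φ(1.019) ≈ 0.846

0.846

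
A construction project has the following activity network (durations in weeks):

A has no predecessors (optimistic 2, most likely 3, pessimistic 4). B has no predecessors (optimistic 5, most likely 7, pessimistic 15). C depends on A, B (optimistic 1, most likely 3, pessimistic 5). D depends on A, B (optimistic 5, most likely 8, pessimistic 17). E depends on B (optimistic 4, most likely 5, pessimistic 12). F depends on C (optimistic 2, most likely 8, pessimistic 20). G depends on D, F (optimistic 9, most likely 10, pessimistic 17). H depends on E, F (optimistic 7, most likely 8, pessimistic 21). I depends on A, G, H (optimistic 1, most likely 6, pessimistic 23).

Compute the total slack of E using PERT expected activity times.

7 weeks

te_A = (2 + 4·3 + 4)/6 = 18/6 = 3
te_B = (5 + 4·7 + 15)/6 = 48/6 = 8
te_C = (1 + 4·3 + 5)/6 = 18/6 = 3
te_D = (5 + 4·8 + 17)/6 = 54/6 = 9
te_E = (4 + 4·5 + 12)/6 = 36/6 = 6
te_F = (2 + 4·8 + 20)/6 = 54/6 = 9
te_G = (9 + 4·10 + 17)/6 = 66/6 = 11
te_H = (7 + 4·8 + 21)/6 = 60/6 = 10
te_I = (1 + 4·6 + 23)/6 = 48/6 = 8

Forward pass:
ES_A = 0; EF_A = 3
ES_B = 0; EF_B = 8
ES_C = max(EF_A=3, EF_B=8) = 8; EF_C = 8+3 = 11
ES_D = max(EF_A=3, EF_B=8) = 8; EF_D = 8+9 = 17
ES_E = 8; EF_E = 8+6 = 14
ES_F = 11; EF_F = 11+9 = 20
ES_G = max(EF_D=17, EF_F=20) = 20; EF_G = 20+11 = 31
ES_H = max(EF_E=14, EF_F=20) = 20; EF_H = 20+10 = 30
ES_I = max(EF_A=3, EF_G=31, EF_H=30) = 31; EF_I = 31+8 = 39
Expected project duration μ = 39 weeks. Critical path: B → C → F → G → I.

Backward pass:
LF_I = 39; LS_I = 39−8 = 31
LF_H = LS_I = 31; LS_H = 31−10 = 21
LF_G = LS_I = 31; LS_G = 31−11 = 20
LF_F = min(LS_G=20, LS_H=21) = 20; LS_F = 20−9 = 11
LF_E = LS_H = 21; LS_E = 21−6 = 15
LF_D = LS_G = 20; LS_D = 20−9 = 11
LF_C = LS_F = 11; LS_C = 11−3 = 8
LF_B = min(LS_C=8, LS_D=11, LS_E=15) = 8; LS_B = 8−8 = 0
LF_A = min(LS_C=8, LS_D=11, LS_I=31) = 8; LS_A = 8−3 = 5
Slack_E = LS_E − ES_E = 15 − 8 = 7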